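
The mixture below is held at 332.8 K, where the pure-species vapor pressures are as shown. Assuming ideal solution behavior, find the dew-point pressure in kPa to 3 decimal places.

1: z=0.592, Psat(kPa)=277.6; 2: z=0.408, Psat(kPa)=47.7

Pdew = 93.580 kPa

At the dew point ψ → 1, so Σzᵢ/Kᵢ = 1 with Kᵢ = Pᵢˢᵃᵗ/P ⇒ 1/P = Σzᵢ/Pᵢˢᵃᵗ.
1/P = 0.592/277.6 + 0.408/47.7 = 0.010686 ⇒ P = 93.580 kPa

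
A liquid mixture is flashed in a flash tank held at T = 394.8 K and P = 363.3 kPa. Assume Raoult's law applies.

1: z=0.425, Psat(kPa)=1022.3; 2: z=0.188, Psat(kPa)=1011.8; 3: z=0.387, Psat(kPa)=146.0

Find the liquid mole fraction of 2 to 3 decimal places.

Raoult's law: Kᵢ = Pᵢˢᵃᵗ/P = Pᵢˢᵃᵗ/363.3.
  K_1 = 1022.3/363.3 = 2.81393, K_2 = 1011.8/363.3 = 2.78503, K_3 = 146.0/363.3 = 0.40187
Let ψ = V/F and solve Σ zᵢ(Kᵢ−1)/(1+ψ(Kᵢ−1)) = 0.
Check two-phase: ΣzᵢKᵢ = 1.875 > 1 and Σzᵢ/Kᵢ = 1.182 > 1, so g(0) = 0.875 > 0 and g(1) = -0.182 < 0.
Newton iteration, ψ⁰ = 0.5:
  ψ = 0.500: g = 0.2513, g' = -0.834 → ψ = 0.802
  ψ = 0.802: g = 0.0076, g' = -0.844 → ψ = 0.810
Converged at ψ = 0.810.
Compositions from xᵢ = zᵢ/(1+ψ(Kᵢ−1)), yᵢ = Kᵢxᵢ:
  1: x = 0.172, y = 0.484
  2: x = 0.077, y = 0.214
  3: x = 0.751, y = 0.302

x_2 = 0.077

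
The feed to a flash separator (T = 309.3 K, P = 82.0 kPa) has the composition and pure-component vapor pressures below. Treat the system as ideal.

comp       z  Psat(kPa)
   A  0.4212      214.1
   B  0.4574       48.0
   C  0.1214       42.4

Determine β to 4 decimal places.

β = 0.6211

Raoult's law: Kᵢ = Pᵢˢᵃᵗ/P = Pᵢˢᵃᵗ/82.0.
  K_A = 214.1/82.0 = 2.610976, K_B = 48.0/82.0 = 0.585366, K_C = 42.4/82.0 = 0.517073
Newton–Raphson from β = 0.54:
  β = 0.5400: g = 0.03919, g' = -0.4950 → β = 0.6192
  β = 0.6192: g = 0.00090, g' = -0.4739 → β = 0.6211
Converged at β = 0.6211.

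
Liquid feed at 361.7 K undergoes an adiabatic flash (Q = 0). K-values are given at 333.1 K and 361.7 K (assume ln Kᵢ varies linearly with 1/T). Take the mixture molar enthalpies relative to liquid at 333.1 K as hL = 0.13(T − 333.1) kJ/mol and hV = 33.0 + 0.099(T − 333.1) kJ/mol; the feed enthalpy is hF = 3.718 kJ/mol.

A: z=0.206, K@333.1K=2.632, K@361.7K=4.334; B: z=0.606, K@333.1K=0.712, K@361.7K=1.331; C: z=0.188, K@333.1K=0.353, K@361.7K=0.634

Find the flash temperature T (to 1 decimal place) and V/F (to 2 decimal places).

Adiabatic flash: solve Rachford–Rice at each trial T, then check hF = ψ·hV(T) + (1−ψ)·hL(T).
  T = 333.1 K: K = (2.632, 0.712, 0.353), RR gives ψ = 0.063, H_out = 2.095 kJ/mol
  T = 361.7 K: K = (4.334, 1.331, 0.634), RR gives ψ = 1.000, H_out = 35.831 kJ/mol
  T = 347.4 K: K = (3.412, 0.986, 0.479), RR gives ψ = 0.776, H_out = 27.122 kJ/mol
  T = 340.2 K: K = (3.002, 0.840, 0.412), RR gives ψ = 0.351, H_out = 12.437 kJ/mol
  T = 336.6 K: K = (2.810, 0.773, 0.381), RR gives ψ = 0.194, H_out = 6.833 kJ/mol
  T = 334.9 K: K = (2.723, 0.743, 0.367), RR gives ψ = 0.128, H_out = 4.467 kJ/mol
Linear interpolation between T = 333.1 (H_out = 2.095) and T = 334.9 (H_out = 4.467) on hF = 3.718 gives T ≈ 334.3 K, at which ψ = 0.11.

T = 334.3 K, V/F = 0.11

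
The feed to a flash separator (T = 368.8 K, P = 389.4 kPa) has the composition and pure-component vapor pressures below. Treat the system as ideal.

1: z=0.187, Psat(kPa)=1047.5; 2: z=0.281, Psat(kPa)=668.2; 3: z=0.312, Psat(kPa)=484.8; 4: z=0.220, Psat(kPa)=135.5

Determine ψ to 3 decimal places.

ψ = 0.844

Raoult's law: Kᵢ = Pᵢˢᵃᵗ/P = Pᵢˢᵃᵗ/389.4.
  K_1 = 1047.5/389.4 = 2.69004, K_2 = 668.2/389.4 = 1.71597, K_3 = 484.8/389.4 = 1.24499, K_4 = 135.5/389.4 = 0.34797
Newton–Raphson from ψ = 0.57:
  ψ = 0.570: g = 0.1426, g' = -0.463 → ψ = 0.878
  ψ = 0.878: g = -0.0221, g' = -0.666 → ψ = 0.845
  ψ = 0.845: g = -0.0007, g' = -0.623 → ψ = 0.844
Converged at ψ = 0.844.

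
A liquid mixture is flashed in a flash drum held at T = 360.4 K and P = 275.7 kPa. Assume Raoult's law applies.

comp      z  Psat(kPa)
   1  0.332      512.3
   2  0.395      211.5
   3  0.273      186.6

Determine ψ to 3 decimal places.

ψ = 0.448

Raoult's law: Kᵢ = Pᵢˢᵃᵗ/P = Pᵢˢᵃᵗ/275.7.
  K_1 = 512.3/275.7 = 1.85818, K_2 = 211.5/275.7 = 0.76714, K_3 = 186.6/275.7 = 0.67682
Material balance + equilibrium reduce to Σ zᵢ(Kᵢ−1)/(1+ψ(Kᵢ−1)) = 0.
Check two-phase: ΣzᵢKᵢ = 1.105 > 1 and Σzᵢ/Kᵢ = 1.097 > 1, so g(0) = 0.105 > 0 and g(1) = -0.097 < 0.
Newton iteration, ψ⁰ = 0.5:
  ψ = 0.500: g = -0.0100, g' = -0.188 → ψ = 0.447
  ψ = 0.447: g = 0.0001, g' = -0.193 → ψ = 0.448
Converged at ψ = 0.448.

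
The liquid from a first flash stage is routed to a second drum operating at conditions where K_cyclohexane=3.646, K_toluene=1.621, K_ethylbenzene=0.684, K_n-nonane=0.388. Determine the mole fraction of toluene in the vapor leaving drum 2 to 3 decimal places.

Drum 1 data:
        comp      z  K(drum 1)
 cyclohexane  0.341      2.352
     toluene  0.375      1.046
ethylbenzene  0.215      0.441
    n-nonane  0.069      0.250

y_toluene (drum 2) = 0.385

Drum 1:
Rachford–Rice: g(ψ₁) = Σ zᵢ(Kᵢ−1)/(1+ψ₁(Kᵢ−1)) = 0.
Check two-phase: ΣzᵢKᵢ = 1.306 > 1 and Σzᵢ/Kᵢ = 1.267 > 1, so g(0) = 0.306 > 0 and g(1) = -0.267 < 0.
Newton iteration, ψ₁⁰ = 0.58:
  ψ₁ = 0.580: g = 0.0058, g' = -0.465 → ψ₁ = 0.592
Converged at ψ₁ = 0.592.
Drum-1 compositions:
  cyclohexane: x = 0.189, y = 0.445
  toluene: x = 0.365, y = 0.382
  ethylbenzene: x = 0.321, y = 0.142
  n-nonane: x = 0.124, y = 0.031
Drum-2 feed = drum-1 liquid: z₂ = (0.1894, 0.3651, 0.3214, 0.1242).
Drum 2:
Let ψ₂ = V/F and solve Σ zᵢ(Kᵢ−1)/(1+ψ₂(Kᵢ−1)) = 0.
Feasibility: ΣzᵢKᵢ = 1.550, Σzᵢ/Kᵢ = 1.067 — both > 1, two phases present.
Iterate (Newton) starting at ψ₂ = 0.5:
  ψ₂ = 0.500: g = 0.1585, g' = -0.469 → ψ₂ = 0.838
  ψ₂ = 0.838: g = 0.0108, g' = -0.444 → ψ₂ = 0.862
Converged at ψ₂ = 0.862.
  cyclohexane: x = 0.058, y = 0.210
  toluene: x = 0.238, y = 0.385
  ethylbenzene: x = 0.442, y = 0.302
  n-nonane: x = 0.263, y = 0.102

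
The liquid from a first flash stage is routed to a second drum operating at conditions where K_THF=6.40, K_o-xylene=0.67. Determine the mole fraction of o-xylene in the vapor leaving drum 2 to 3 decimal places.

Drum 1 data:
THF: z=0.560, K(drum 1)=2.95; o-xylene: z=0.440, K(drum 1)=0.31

y_o-xylene (drum 2) = 0.631

Drum 1:
Rachford–Rice: g(ψ₁) = Σ zᵢ(Kᵢ−1)/(1+ψ₁(Kᵢ−1)) = 0.
g(0) = ΣzᵢKᵢ − 1 = 0.788 and g(1) = 1 − Σzᵢ/Kᵢ = -0.609, so a root lies in (0, 1).
Binary case is linear: z₁(K₁−1)(1+ψ₁(K₂−1)) + z₂(K₂−1)(1+ψ₁(K₁−1)) = 0
⇒ ψ₁ = [z₁(K₁−1)+z₂(K₂−1)] / [−(K₁−1)(K₂−1)] = 0.7884/1.3455 = 0.586
Drum-1 compositions:
  THF: x = 0.261, y = 0.771
  o-xylene: x = 0.739, y = 0.229
Drum-2 feed = drum-1 liquid: z₂ = (0.2614, 0.7386).
Drum 2:
Rachford–Rice: g(ψ₂) = Σ zᵢ(Kᵢ−1)/(1+ψ₂(Kᵢ−1)) = 0.
Check two-phase: ΣzᵢKᵢ = 2.168 > 1 and Σzᵢ/Kᵢ = 1.143 > 1, so g(0) = 1.168 > 0 and g(1) = -0.143 < 0.
Iterate (Newton) starting at ψ₂ = 0.5:
  ψ₂ = 0.500: g = 0.0895, g' = -0.672 → ψ₂ = 0.633
  ψ₂ = 0.633: g = 0.0112, g' = -0.519 → ψ₂ = 0.655
Converged at ψ₂ = 0.655.
  THF: x = 0.058, y = 0.369
  o-xylene: x = 0.942, y = 0.631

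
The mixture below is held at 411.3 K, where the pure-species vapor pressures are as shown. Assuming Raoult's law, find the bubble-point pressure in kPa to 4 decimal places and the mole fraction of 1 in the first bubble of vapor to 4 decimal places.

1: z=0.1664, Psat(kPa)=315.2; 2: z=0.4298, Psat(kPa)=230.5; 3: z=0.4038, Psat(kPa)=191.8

Pbub = 228.9670 kPa, y_1 = 0.2291

At the bubble point ψ → 0, so ΣzᵢKᵢ = 1 with Kᵢ = Pᵢˢᵃᵗ/P ⇒ P = ΣzᵢPᵢˢᵃᵗ.
P = 0.1664·315.2 + 0.4298·230.5 + 0.4038·191.8 = 228.9670 kPa
yᵢ = zᵢPᵢˢᵃᵗ/P ⇒ y_1 = 0.1664·315.2/228.9670 = 0.2291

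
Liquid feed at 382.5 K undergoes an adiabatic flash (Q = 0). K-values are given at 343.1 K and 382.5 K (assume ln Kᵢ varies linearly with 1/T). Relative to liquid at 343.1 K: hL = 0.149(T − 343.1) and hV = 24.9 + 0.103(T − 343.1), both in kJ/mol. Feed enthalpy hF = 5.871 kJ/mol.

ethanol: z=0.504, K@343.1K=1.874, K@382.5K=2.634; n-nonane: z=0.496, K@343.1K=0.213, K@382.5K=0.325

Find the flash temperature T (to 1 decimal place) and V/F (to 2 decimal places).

Adiabatic flash: solve Rachford–Rice at each trial T, then check hF = ψ·hV(T) + (1−ψ)·hL(T).
  T = 343.1 K: K = (1.874, 0.213), RR gives ψ = 0.073, H_out = 1.815 kJ/mol
  T = 382.5 K: K = (2.634, 0.325), RR gives ψ = 0.443, H_out = 16.101 kJ/mol
  T = 362.8 K: K = (2.242, 0.266), RR gives ψ = 0.288, H_out = 9.835 kJ/mol
  T = 353.0 K: K = (2.056, 0.239), RR gives ψ = 0.193, H_out = 6.182 kJ/mol
  T = 348.1 K: K = (1.965, 0.226), RR gives ψ = 0.137, H_out = 4.129 kJ/mol
  T = 350.6 K: K = (2.011, 0.233), RR gives ψ = 0.166, H_out = 5.200 kJ/mol
Linear interpolation between T = 350.6 (H_out = 5.200) and T = 353.0 (H_out = 6.182) on hF = 5.871 gives T ≈ 352.2 K, at which ψ = 0.18.

T = 352.2 K, V/F = 0.18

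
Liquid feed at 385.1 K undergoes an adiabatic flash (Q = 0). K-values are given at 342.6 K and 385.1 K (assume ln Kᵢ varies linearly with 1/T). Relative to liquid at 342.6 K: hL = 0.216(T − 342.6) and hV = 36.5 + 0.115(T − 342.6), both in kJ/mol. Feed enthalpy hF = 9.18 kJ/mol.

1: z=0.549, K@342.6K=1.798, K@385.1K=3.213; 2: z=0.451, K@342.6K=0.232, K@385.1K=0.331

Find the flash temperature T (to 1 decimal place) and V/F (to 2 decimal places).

T = 346.7 K, V/F = 0.23

Adiabatic flash: solve Rachford–Rice at each trial T, then check hF = ψ·hV(T) + (1−ψ)·hL(T).
  T = 342.6 K: K = (1.798, 0.232), RR gives ψ = 0.150, H_out = 5.463 kJ/mol
  T = 385.1 K: K = (3.213, 0.331), RR gives ψ = 0.617, H_out = 29.047 kJ/mol
  T = 363.9 K: K = (2.446, 0.280), RR gives ψ = 0.451, H_out = 20.085 kJ/mol
  T = 353.2 K: K = (2.105, 0.256), RR gives ψ = 0.329, H_out = 13.963 kJ/mol
  T = 347.9 K: K = (1.948, 0.244), RR gives ψ = 0.250, H_out = 10.141 kJ/mol
  T = 345.2 K: K = (1.871, 0.238), RR gives ψ = 0.202, H_out = 7.888 kJ/mol
  T = 346.5 K: K = (1.908, 0.241), RR gives ψ = 0.226, H_out = 9.003 kJ/mol
Linear interpolation between T = 346.5 (H_out = 9.003) and T = 347.9 (H_out = 10.141) on hF = 9.18 gives T ≈ 346.7 K, at which ψ = 0.23.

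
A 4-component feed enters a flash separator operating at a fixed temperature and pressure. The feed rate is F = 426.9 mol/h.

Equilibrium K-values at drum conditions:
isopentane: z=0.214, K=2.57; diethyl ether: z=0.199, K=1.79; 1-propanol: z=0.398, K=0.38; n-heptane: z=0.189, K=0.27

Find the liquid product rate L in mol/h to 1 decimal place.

Material balance + equilibrium reduce to Σ zᵢ(Kᵢ−1)/(1+ψ(Kᵢ−1)) = 0.
Feasibility: ΣzᵢKᵢ = 1.108, Σzᵢ/Kᵢ = 1.942 — both > 1, two phases present.
Newton iteration, ψ⁰ = 0.5:
  ψ = 0.500: g = -0.2740, g' = -0.800 → ψ = 0.158
  ψ = 0.158: g = -0.0204, g' = -0.754 → ψ = 0.131
Converged at ψ = 0.131.
Then V = ψ·F = 0.1310·426.9 = 55.9 mol/h and L = F − V = 371.0 mol/h.

L = 371.0 mol/h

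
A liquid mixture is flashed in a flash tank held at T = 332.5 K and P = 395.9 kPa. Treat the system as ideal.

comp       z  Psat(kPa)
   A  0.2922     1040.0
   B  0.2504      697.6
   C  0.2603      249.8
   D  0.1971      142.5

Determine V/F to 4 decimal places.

Raoult's law: Kᵢ = Pᵢˢᵃᵗ/P = Pᵢˢᵃᵗ/395.9.
  K_A = 1040.0/395.9 = 2.626926, K_B = 697.6/395.9 = 1.762061, K_C = 249.8/395.9 = 0.630967, K_D = 142.5/395.9 = 0.359939
Material balance + equilibrium reduce to Σ zᵢ(Kᵢ−1)/(1+V/F(Kᵢ−1)) = 0.
Feasibility: ΣzᵢKᵢ = 1.4440, Σzᵢ/Kᵢ = 1.2135 — both > 1, two phases present.
Newton–Raphson from V/F = 0.39:
  V/F = 0.3900: g = 0.15761, g' = -0.5677 → V/F = 0.6676
  V/F = 0.6676: g = 0.00659, g' = -0.5502 → V/F = 0.6796
Converged at V/F = 0.6796.

V/F = 0.6796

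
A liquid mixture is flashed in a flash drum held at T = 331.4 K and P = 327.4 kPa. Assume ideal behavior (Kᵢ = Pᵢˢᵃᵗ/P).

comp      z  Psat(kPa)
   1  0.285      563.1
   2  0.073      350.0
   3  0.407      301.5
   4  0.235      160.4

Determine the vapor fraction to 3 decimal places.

Raoult's law: Kᵢ = Pᵢˢᵃᵗ/P = Pᵢˢᵃᵗ/327.4.
  K_1 = 563.1/327.4 = 1.71991, K_2 = 350.0/327.4 = 1.06903, K_3 = 301.5/327.4 = 0.92089, K_4 = 160.4/327.4 = 0.48992
Newton–Raphson from ψ = 0.64:
  ψ = 0.640: g = -0.0666, g' = -0.207 → ψ = 0.319
  ψ = 0.319: g = -0.0043, g' = -0.188 → ψ = 0.296
Converged at ψ = 0.296.

ψ = 0.296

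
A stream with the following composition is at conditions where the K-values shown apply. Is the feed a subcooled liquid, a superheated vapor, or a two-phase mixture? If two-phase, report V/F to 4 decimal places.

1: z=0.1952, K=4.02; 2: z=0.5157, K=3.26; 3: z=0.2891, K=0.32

ΣzᵢKᵢ = 2.5584; Σzᵢ/Kᵢ = 1.1102.
Both exceed 1, so a two-phase solution exists.
Newton–Raphson from ψ = 0.66:
  ψ = 0.6600: g = 0.30806, g' = -1.0630 → ψ = 0.9498
  ψ = 0.9498: g = -0.03233, g' = -1.4509 → ψ = 0.9275
  ψ = 0.9275: g = -0.00083, g' = -1.3782 → ψ = 0.9269
Converged at ψ = 0.9269.

two-phase, V/F = 0.9269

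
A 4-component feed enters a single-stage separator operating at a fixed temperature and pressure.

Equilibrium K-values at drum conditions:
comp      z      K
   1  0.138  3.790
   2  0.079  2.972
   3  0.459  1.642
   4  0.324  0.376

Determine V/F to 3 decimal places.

V/F = 0.759

Rachford–Rice: g(V/F) = Σ zᵢ(Kᵢ−1)/(1+V/F(Kᵢ−1)) = 0.
Feasibility: ΣzᵢKᵢ = 1.633, Σzᵢ/Kᵢ = 1.204 — both > 1, two phases present.
Iterate (Newton) starting at V/F = 0.5:
  V/F = 0.500: g = 0.1684, g' = -0.640 → V/F = 0.763
  V/F = 0.763: g = -0.0029, g' = -0.704 → V/F = 0.759
Converged at V/F = 0.759.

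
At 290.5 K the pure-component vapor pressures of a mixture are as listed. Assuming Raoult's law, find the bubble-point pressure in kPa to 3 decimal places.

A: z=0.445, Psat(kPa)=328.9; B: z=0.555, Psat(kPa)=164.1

Pbub = 237.436 kPa

At the bubble point ψ → 0, so ΣzᵢKᵢ = 1 with Kᵢ = Pᵢˢᵃᵗ/P ⇒ P = ΣzᵢPᵢˢᵃᵗ.
P = 0.445·328.9 + 0.555·164.1 = 237.436 kPa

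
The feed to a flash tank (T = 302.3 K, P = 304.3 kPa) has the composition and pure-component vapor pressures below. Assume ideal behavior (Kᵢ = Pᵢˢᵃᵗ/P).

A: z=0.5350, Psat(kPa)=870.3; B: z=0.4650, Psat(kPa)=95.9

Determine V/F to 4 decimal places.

V/F = 0.5312

Raoult's law: Kᵢ = Pᵢˢᵃᵗ/P = Pᵢˢᵃᵗ/304.3.
  K_A = 870.3/304.3 = 2.860007, K_B = 95.9/304.3 = 0.315150
Binary case is linear: z₁(K₁−1)(1+V/F(K₂−1)) + z₂(K₂−1)(1+V/F(K₁−1)) = 0
⇒ V/F = [z₁(K₁−1)+z₂(K₂−1)] / [−(K₁−1)(K₂−1)] = 0.67665/1.27383 = 0.5312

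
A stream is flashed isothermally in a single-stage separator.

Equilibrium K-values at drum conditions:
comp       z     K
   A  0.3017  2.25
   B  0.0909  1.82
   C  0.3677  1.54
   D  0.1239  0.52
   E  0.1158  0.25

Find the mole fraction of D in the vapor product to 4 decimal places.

y_D = 0.1114

Newton iteration, ψ⁰ = 0.51:
  ψ = 0.5100: g = 0.21915, g' = -0.4930 → ψ = 0.9545
  ψ = 0.9545: g = -0.07067, g' = -1.0682 → ψ = 0.8884
  ψ = 0.8884: g = -0.00793, g' = -0.8469 → ψ = 0.8790
  ψ = 0.8790: g = -0.00011, g' = -0.8234 → ψ = 0.8789
Converged at ψ = 0.8789.
Compositions from xᵢ = zᵢ/(1+ψ(Kᵢ−1)), yᵢ = Kᵢxᵢ:
  A: x = 0.1438, y = 0.3235
  B: x = 0.0528, y = 0.0961
  C: x = 0.2494, y = 0.3840
  D: x = 0.2143, y = 0.1114
  E: x = 0.3397, y = 0.0849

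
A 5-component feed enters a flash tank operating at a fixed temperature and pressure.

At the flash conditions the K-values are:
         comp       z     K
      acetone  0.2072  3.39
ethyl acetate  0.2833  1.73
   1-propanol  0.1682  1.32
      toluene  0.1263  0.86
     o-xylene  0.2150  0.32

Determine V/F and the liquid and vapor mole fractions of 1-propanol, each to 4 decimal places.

Material balance + equilibrium reduce to Σ zᵢ(Kᵢ−1)/(1+V/F(Kᵢ−1)) = 0.
Check two-phase: ΣzᵢKᵢ = 1.5920 > 1 and Σzᵢ/Kᵢ = 1.1710 > 1, so g(0) = 0.5920 > 0 and g(1) = -0.1710 < 0.
Iterate (Newton) starting at V/F = 0.5:
  V/F = 0.5000: g = 0.18299, g' = -0.5706 → V/F = 0.8207
  V/F = 0.8207: g = -0.01164, g' = -0.7170 → V/F = 0.8045
  V/F = 0.8045: g = -0.00016, g' = -0.6971 → V/F = 0.8042
Converged at V/F = 0.8042.
Compositions from xᵢ = zᵢ/(1+V/F(Kᵢ−1)), yᵢ = Kᵢxᵢ:
  acetone: x = 0.0709, y = 0.2404
  ethyl acetate: x = 0.1785, y = 0.3088
  1-propanol: x = 0.1338, y = 0.1766
  toluene: x = 0.1423, y = 0.1224
  o-xylene: x = 0.4745, y = 0.1518

V/F = 0.8042, x_1-propanol = 0.1338, y_1-propanol = 0.1766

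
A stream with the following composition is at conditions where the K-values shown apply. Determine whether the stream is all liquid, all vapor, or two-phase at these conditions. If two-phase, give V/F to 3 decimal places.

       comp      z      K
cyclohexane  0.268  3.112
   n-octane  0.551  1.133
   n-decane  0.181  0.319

two-phase, V/F = 0.810

ΣzᵢKᵢ = 1.516; Σzᵢ/Kᵢ = 1.140.
Both exceed 1, so a two-phase solution exists.
Material balance + equilibrium reduce to Σ zᵢ(Kᵢ−1)/(1+ψ(Kᵢ−1)) = 0.
Iterate (Newton) starting at ψ = 0.38:
  ψ = 0.380: g = 0.2175, g' = -0.530 → ψ = 0.791
  ψ = 0.791: g = 0.0112, g' = -0.570 → ψ = 0.810
Converged at ψ = 0.810.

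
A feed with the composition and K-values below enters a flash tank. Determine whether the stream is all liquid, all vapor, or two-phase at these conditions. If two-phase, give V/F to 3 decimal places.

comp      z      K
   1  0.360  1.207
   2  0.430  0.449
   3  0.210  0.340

ΣzᵢKᵢ = 0.699; Σzᵢ/Kᵢ = 1.874.
Since ΣzᵢKᵢ < 1 the mixture is below its bubble point — single liquid phase.

all liquid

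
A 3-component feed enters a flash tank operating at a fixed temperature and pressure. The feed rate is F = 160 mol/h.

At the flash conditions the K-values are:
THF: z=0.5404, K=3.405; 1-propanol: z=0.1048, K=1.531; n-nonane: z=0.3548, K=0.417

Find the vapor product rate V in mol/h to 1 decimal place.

Material balance + equilibrium reduce to Σ zᵢ(Kᵢ−1)/(1+V/F(Kᵢ−1)) = 0.
Check two-phase: ΣzᵢKᵢ = 2.1485 > 1 and Σzᵢ/Kᵢ = 1.0780 > 1, so g(0) = 1.1485 > 0 and g(1) = -0.0780 < 0.
Newton–Raphson from V/F = 0.63:
  V/F = 0.6300: g = 0.23151, g' = -0.8119 → V/F = 0.9151
  V/F = 0.9151: g = 0.00006, g' = -0.8726 → V/F = 0.9152
Converged at V/F = 0.9152.
Then V = V/F·F = 0.9152·160 = 146.4 mol/h and L = F − V = 13.6 mol/h.

V = 146.4 mol/h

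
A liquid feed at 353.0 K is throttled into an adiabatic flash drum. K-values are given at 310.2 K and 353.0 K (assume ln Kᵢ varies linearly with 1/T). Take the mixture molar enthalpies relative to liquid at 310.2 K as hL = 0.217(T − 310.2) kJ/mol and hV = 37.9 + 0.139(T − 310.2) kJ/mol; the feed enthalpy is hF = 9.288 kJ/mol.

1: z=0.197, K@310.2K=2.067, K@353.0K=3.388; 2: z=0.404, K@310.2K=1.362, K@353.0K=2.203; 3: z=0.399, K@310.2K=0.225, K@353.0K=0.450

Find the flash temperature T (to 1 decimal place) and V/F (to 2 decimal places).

T = 315.6 K, V/F = 0.22

Adiabatic flash: solve Rachford–Rice at each trial T, then check hF = ψ·hV(T) + (1−ψ)·hL(T).
  T = 310.2 K: K = (2.067, 1.362, 0.225), RR gives ψ = 0.092, H_out = 3.485 kJ/mol
  T = 353.0 K: K = (3.388, 2.203, 0.450), RR gives ψ = 0.826, H_out = 37.830 kJ/mol
  T = 331.6 K: K = (2.689, 1.759, 0.325), RR gives ψ = 0.495, H_out = 22.581 kJ/mol
  T = 320.9 K: K = (2.368, 1.555, 0.272), RR gives ψ = 0.319, H_out = 14.135 kJ/mol
  T = 315.5 K: K = (2.213, 1.456, 0.248), RR gives ψ = 0.214, H_out = 9.158 kJ/mol
  T = 318.2 K: K = (2.290, 1.505, 0.260), RR gives ψ = 0.268, H_out = 11.729 kJ/mol
  T = 316.9 K: K = (2.253, 1.481, 0.254), RR gives ψ = 0.242, H_out = 10.514 kJ/mol
Linear interpolation between T = 315.5 (H_out = 9.158) and T = 316.9 (H_out = 10.514) on hF = 9.288 gives T ≈ 315.6 K, at which ψ = 0.22.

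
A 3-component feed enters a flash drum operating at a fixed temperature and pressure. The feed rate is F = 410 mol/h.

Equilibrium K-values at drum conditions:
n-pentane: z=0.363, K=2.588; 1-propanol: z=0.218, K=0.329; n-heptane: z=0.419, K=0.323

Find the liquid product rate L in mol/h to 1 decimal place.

L = 354.0 mol/h

Newton–Raphson from ψ = 0.53:
  ψ = 0.530: g = -0.3564, g' = -0.973 → ψ = 0.164
  ψ = 0.164: g = -0.0260, g' = -0.943 → ψ = 0.136
  ψ = 0.136: g = 0.0004, g' = -0.971 → ψ = 0.137
Converged at ψ = 0.137.
Then V = ψ·F = 0.1367·410 = 56.0 mol/h and L = F − V = 354.0 mol/h.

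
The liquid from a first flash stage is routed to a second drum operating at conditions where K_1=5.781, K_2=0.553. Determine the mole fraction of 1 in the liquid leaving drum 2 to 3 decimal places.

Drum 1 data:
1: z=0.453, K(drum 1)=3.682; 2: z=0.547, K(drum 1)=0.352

x_1 (drum 2) = 0.086

Drum 1:
Rachford–Rice: g(ψ₁) = Σ zᵢ(Kᵢ−1)/(1+ψ₁(Kᵢ−1)) = 0.
Check two-phase: ΣzᵢKᵢ = 1.860 > 1 and Σzᵢ/Kᵢ = 1.677 > 1, so g(0) = 0.860 > 0 and g(1) = -0.677 < 0.
Newton iteration, ψ₁⁰ = 0.3:
  ψ₁ = 0.300: g = 0.2333, g' = -1.354 → ψ₁ = 0.472
  ψ₁ = 0.472: g = 0.0253, g' = -1.111 → ψ₁ = 0.495
Converged at ψ₁ = 0.495.
Drum-1 compositions:
  1: x = 0.195, y = 0.716
  2: x = 0.805, y = 0.284
Drum-2 feed = drum-1 liquid: z₂ = (0.1946, 0.8054).
Drum 2:
Newton iteration, ψ₂⁰ = 0.5:
  ψ₂ = 0.500: g = -0.1892, g' = -0.654 → ψ₂ = 0.211
  ψ₂ = 0.211: g = 0.0662, g' = -1.301 → ψ₂ = 0.261
  ψ₂ = 0.261: g = 0.0058, g' = -1.085 → ψ₂ = 0.267
Converged at ψ₂ = 0.267.
  1: x = 0.086, y = 0.494
  2: x = 0.914, y = 0.506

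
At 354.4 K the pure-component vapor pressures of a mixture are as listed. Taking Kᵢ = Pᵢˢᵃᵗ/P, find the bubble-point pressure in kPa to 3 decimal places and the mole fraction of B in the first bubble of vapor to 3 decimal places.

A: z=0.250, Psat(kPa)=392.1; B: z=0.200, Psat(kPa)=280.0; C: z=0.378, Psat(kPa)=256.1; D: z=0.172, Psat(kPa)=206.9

At the bubble point ψ → 0, so ΣzᵢKᵢ = 1 with Kᵢ = Pᵢˢᵃᵗ/P ⇒ P = ΣzᵢPᵢˢᵃᵗ.
P = 0.250·392.1 + 0.200·280.0 + 0.378·256.1 + 0.172·206.9 = 286.418 kPa
yᵢ = zᵢPᵢˢᵃᵗ/P ⇒ y_B = 0.200·280.0/286.418 = 0.196

Pbub = 286.418 kPa, y_B = 0.196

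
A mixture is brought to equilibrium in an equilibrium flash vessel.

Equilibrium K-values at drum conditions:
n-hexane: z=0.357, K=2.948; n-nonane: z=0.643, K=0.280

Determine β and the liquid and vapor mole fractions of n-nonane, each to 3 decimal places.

β = 0.166, x_n-nonane = 0.730, y_n-nonane = 0.204

Material balance + equilibrium reduce to Σ zᵢ(Kᵢ−1)/(1+β(Kᵢ−1)) = 0.
Check two-phase: ΣzᵢKᵢ = 1.232 > 1 and Σzᵢ/Kᵢ = 2.418 > 1, so g(0) = 0.232 > 0 and g(1) = -1.418 < 0.
Newton iteration, β⁰ = 0.62:
  β = 0.620: g = -0.5213, g' = -1.366 → β = 0.238
  β = 0.238: g = -0.0839, g' = -1.118 → β = 0.163
  β = 0.163: g = 0.0030, g' = -1.208 → β = 0.166
Converged at β = 0.166.
Compositions from xᵢ = zᵢ/(1+β(Kᵢ−1)), yᵢ = Kᵢxᵢ:
  n-hexane: x = 0.270, y = 0.796
  n-nonane: x = 0.730, y = 0.204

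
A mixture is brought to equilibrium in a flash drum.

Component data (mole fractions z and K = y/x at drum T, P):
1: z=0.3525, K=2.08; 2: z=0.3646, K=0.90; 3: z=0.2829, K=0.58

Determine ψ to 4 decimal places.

ψ = 0.7392

Rachford–Rice: g(ψ) = Σ zᵢ(Kᵢ−1)/(1+ψ(Kᵢ−1)) = 0.
Check two-phase: ΣzᵢKᵢ = 1.2254 > 1 and Σzᵢ/Kᵢ = 1.0623 > 1, so g(0) = 0.2254 > 0 and g(1) = -0.0623 < 0.
Newton iteration, ψ⁰ = 0.68:
  ψ = 0.6800: g = 0.01406, g' = -0.2387 → ψ = 0.7389
  ψ = 0.7389: g = 0.00008, g' = -0.2364 → ψ = 0.7392
Converged at ψ = 0.7392.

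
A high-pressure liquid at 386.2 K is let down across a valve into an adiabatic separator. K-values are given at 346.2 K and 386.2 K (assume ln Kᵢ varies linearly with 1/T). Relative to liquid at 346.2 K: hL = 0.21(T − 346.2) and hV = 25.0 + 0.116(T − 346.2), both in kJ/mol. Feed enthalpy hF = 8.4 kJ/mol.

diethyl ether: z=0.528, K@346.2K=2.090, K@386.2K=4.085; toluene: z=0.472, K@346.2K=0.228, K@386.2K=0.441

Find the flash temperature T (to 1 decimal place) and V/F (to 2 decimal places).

Adiabatic flash: solve Rachford–Rice at each trial T, then check hF = ψ·hV(T) + (1−ψ)·hL(T).
  T = 346.2 K: K = (2.090, 0.228), RR gives ψ = 0.251, H_out = 6.273 kJ/mol
  T = 386.2 K: K = (4.085, 0.441), RR gives ψ = 0.792, H_out = 25.212 kJ/mol
  T = 366.2 K: K = (2.976, 0.323), RR gives ψ = 0.541, H_out = 16.705 kJ/mol
  T = 356.2 K: K = (2.506, 0.273), RR gives ψ = 0.413, H_out = 12.026 kJ/mol
  T = 351.2 K: K = (2.292, 0.250), RR gives ψ = 0.338, H_out = 9.347 kJ/mol
  T = 348.7 K: K = (2.189, 0.239), RR gives ψ = 0.297, H_out = 7.871 kJ/mol
  T = 349.9 K: K = (2.238, 0.244), RR gives ψ = 0.317, H_out = 8.593 kJ/mol
Linear interpolation between T = 348.7 (H_out = 7.871) and T = 349.9 (H_out = 8.593) on hF = 8.4 gives T ≈ 349.6 K, at which ψ = 0.31.

T = 349.6 K, V/F = 0.31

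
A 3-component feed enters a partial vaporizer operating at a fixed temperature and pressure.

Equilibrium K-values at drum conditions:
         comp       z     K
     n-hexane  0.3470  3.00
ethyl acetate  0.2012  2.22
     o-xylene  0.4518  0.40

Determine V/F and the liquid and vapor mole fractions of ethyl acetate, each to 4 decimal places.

Material balance + equilibrium reduce to Σ zᵢ(Kᵢ−1)/(1+V/F(Kᵢ−1)) = 0.
Feasibility: ΣzᵢKᵢ = 1.6684, Σzᵢ/Kᵢ = 1.3358 — both > 1, two phases present.
Newton iteration, V/F⁰ = 0.5:
  V/F = 0.5000: g = 0.11220, g' = -0.7945 → V/F = 0.6412
  V/F = 0.6412: g = 0.00119, g' = -0.7904 → V/F = 0.6427
Converged at V/F = 0.6427.
Compositions from xᵢ = zᵢ/(1+V/F(Kᵢ−1)), yᵢ = Kᵢxᵢ:
  n-hexane: x = 0.1518, y = 0.4555
  ethyl acetate: x = 0.1128, y = 0.2504
  o-xylene: x = 0.7354, y = 0.2942

V/F = 0.6427, x_ethyl acetate = 0.1128, y_ethyl acetate = 0.2504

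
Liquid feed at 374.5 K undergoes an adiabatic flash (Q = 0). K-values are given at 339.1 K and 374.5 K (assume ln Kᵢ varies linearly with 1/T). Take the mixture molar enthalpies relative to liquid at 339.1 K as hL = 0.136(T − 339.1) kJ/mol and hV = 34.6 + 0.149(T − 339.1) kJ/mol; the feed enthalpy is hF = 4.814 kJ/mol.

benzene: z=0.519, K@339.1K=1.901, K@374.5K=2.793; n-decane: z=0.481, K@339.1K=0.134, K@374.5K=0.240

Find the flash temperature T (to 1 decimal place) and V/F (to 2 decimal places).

T = 343.2 K, V/F = 0.12

Adiabatic flash: solve Rachford–Rice at each trial T, then check hF = ψ·hV(T) + (1−ψ)·hL(T).
  T = 339.1 K: K = (1.901, 0.134), RR gives ψ = 0.065, H_out = 2.265 kJ/mol
  T = 374.5 K: K = (2.793, 0.240), RR gives ψ = 0.415, H_out = 19.351 kJ/mol
  T = 356.8 K: K = (2.326, 0.182), RR gives ψ = 0.272, H_out = 11.873 kJ/mol
  T = 348.0 K: K = (2.110, 0.157), RR gives ψ = 0.182, H_out = 7.531 kJ/mol
  T = 343.6 K: K = (2.005, 0.145), RR gives ψ = 0.129, H_out = 5.071 kJ/mol
  T = 341.4 K: K = (1.954, 0.140), RR gives ψ = 0.099, H_out = 3.741 kJ/mol
Linear interpolation between T = 341.4 (H_out = 3.741) and T = 343.6 (H_out = 5.071) on hF = 4.814 gives T ≈ 343.2 K, at which ψ = 0.12.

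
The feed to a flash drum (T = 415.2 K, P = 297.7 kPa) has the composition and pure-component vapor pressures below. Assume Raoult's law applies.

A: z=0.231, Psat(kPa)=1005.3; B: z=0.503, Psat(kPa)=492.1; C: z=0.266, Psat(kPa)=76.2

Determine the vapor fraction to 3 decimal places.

ψ = 0.720

Raoult's law: Kᵢ = Pᵢˢᵃᵗ/P = Pᵢˢᵃᵗ/297.7.
  K_A = 1005.3/297.7 = 3.37689, K_B = 492.1/297.7 = 1.65301, K_C = 76.2/297.7 = 0.25596
Let ψ = V/F and solve Σ zᵢ(Kᵢ−1)/(1+ψ(Kᵢ−1)) = 0.
g(0) = ΣzᵢKᵢ − 1 = 0.680 and g(1) = 1 − Σzᵢ/Kᵢ = -0.412, so a root lies in (0, 1).
Iterate (Newton) starting at ψ = 0.3:
  ψ = 0.300: g = 0.3404, g' = -0.839 → ψ = 0.706
  ψ = 0.706: g = 0.0131, g' = -0.936 → ψ = 0.720
Converged at ψ = 0.720.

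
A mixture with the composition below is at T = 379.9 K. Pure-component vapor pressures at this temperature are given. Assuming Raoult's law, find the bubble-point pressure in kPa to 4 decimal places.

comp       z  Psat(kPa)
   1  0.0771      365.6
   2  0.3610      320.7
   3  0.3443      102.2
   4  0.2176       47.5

Pbub = 189.4839 kPa

At the bubble point ψ → 0, so ΣzᵢKᵢ = 1 with Kᵢ = Pᵢˢᵃᵗ/P ⇒ P = ΣzᵢPᵢˢᵃᵗ.
P = 0.0771·365.6 + 0.3610·320.7 + 0.3443·102.2 + 0.2176·47.5 = 189.4839 kPa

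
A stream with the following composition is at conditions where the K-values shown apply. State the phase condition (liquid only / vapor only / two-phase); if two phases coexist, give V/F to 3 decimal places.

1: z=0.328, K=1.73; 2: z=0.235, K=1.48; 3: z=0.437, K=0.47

ΣzᵢKᵢ = 1.121; Σzᵢ/Kᵢ = 1.278.
Both exceed 1, so a two-phase solution exists.
Newton iteration, ψ⁰ = 0.5:
  ψ = 0.500: g = -0.0487, g' = -0.356 → ψ = 0.363
  ψ = 0.363: g = -0.0015, g' = -0.337 → ψ = 0.359
Converged at ψ = 0.359.

two-phase, V/F = 0.359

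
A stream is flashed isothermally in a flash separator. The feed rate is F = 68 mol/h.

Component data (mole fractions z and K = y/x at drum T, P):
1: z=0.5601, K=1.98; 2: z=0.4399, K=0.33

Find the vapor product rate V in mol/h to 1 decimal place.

Material balance + equilibrium reduce to Σ zᵢ(Kᵢ−1)/(1+V/F(Kᵢ−1)) = 0.
g(0) = ΣzᵢKᵢ − 1 = 0.2542 and g(1) = 1 − Σzᵢ/Kᵢ = -0.6159, so a root lies in (0, 1).
Newton iteration, V/F⁰ = 0.5:
  V/F = 0.5000: g = -0.07482, g' = -0.6888 → V/F = 0.3914
  V/F = 0.3914: g = -0.00276, g' = -0.6438 → V/F = 0.3871
Converged at V/F = 0.3871.
Then V = V/F·F = 0.3871·68 = 26.3 mol/h and L = F − V = 41.7 mol/h.

V = 26.3 mol/h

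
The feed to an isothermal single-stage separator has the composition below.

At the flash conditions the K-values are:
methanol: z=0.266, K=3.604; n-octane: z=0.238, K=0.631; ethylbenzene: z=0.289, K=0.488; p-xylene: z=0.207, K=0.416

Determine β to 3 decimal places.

β = 0.263

Newton iteration, β⁰ = 0.5:
  β = 0.500: g = -0.1764, g' = -0.667 → β = 0.235
  β = 0.235: g = 0.0248, g' = -0.925 → β = 0.262
  β = 0.262: g = 0.0007, g' = -0.876 → β = 0.263
Converged at β = 0.263.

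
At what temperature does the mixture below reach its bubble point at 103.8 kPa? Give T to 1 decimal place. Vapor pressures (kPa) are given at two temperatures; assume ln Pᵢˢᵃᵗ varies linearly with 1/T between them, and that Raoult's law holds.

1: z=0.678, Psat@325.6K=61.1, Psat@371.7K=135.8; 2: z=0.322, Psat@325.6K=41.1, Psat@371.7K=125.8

T = 357.8 K

Bubble-point temperature: ΣzᵢPᵢˢᵃᵗ(T) = P. Interpolate ln Pᵢˢᵃᵗ = aᵢ + bᵢ/T.
  T = 325.6 K: ΣzᵢPᵢˢᵃᵗ = 54.66 kPa
  T = 371.7 K: ΣzᵢPᵢˢᵃᵗ = 132.58 kPa
  T = 348.6 K: ΣzᵢPᵢˢᵃᵗ = 87.35 kPa
  T = 360.1 K: ΣzᵢPᵢˢᵃᵗ = 108.18 kPa
  T = 354.4 K: ΣzᵢPᵢˢᵃᵗ = 97.45 kPa
  T = 357.2 K: ΣzᵢPᵢˢᵃᵗ = 102.62 kPa
Interpolating between 357.2 K and 360.1 K gives T ≈ 357.8 K.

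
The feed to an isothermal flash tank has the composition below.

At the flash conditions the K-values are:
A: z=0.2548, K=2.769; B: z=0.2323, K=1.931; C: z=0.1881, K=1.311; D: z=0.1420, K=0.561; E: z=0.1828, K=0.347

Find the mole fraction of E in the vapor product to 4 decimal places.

y_E = 0.1362

Rachford–Rice: g(V/F) = Σ zᵢ(Kᵢ−1)/(1+V/F(Kᵢ−1)) = 0.
Feasibility: ΣzᵢKᵢ = 1.5438, Σzᵢ/Kᵢ = 1.1357 — both > 1, two phases present.
Newton iteration, V/F⁰ = 0.5:
  V/F = 0.5000: g = 0.18028, g' = -0.5487 → V/F = 0.8286
  V/F = 0.8286: g = -0.00667, g' = -0.6445 → V/F = 0.8182
Converged at V/F = 0.8182.
Compositions from xᵢ = zᵢ/(1+V/F(Kᵢ−1)), yᵢ = Kᵢxᵢ:
  A: x = 0.1041, y = 0.2883
  B: x = 0.1319, y = 0.2546
  C: x = 0.1499, y = 0.1966
  D: x = 0.2216, y = 0.1243
  E: x = 0.3925, y = 0.1362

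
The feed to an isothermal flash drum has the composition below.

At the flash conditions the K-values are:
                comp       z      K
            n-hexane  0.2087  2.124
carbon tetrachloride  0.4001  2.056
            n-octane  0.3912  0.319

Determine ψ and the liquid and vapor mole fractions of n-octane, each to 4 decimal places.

ψ = 0.5314, x_n-octane = 0.6131, y_n-octane = 0.1956

Newton iteration, ψ⁰ = 0.5:
  ψ = 0.5000: g = 0.02273, g' = -0.7163 → ψ = 0.5317
  ψ = 0.5317: g = -0.00024, g' = -0.7321 → ψ = 0.5314
Converged at ψ = 0.5314.
Compositions from xᵢ = zᵢ/(1+ψ(Kᵢ−1)), yᵢ = Kᵢxᵢ:
  n-hexane: x = 0.1307, y = 0.2775
  carbon tetrachloride: x = 0.2563, y = 0.5269
  n-octane: x = 0.6131, y = 0.1956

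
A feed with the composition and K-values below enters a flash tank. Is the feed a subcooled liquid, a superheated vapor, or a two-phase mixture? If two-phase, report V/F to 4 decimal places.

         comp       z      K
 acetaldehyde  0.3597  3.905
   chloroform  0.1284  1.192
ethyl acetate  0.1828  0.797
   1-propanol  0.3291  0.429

two-phase, V/F = 0.7154

ΣzᵢKᵢ = 1.8446; Σzᵢ/Kᵢ = 1.1963.
Both exceed 1, so a two-phase solution exists.
Material balance + equilibrium reduce to Σ zᵢ(Kᵢ−1)/(1+ψ(Kᵢ−1)) = 0.
Newton iteration, ψ⁰ = 0.5:
  ψ = 0.5000: g = 0.14426, g' = -0.7281 → ψ = 0.6981
  ψ = 0.6981: g = 0.01111, g' = -0.6417 → ψ = 0.7154
Converged at ψ = 0.7154.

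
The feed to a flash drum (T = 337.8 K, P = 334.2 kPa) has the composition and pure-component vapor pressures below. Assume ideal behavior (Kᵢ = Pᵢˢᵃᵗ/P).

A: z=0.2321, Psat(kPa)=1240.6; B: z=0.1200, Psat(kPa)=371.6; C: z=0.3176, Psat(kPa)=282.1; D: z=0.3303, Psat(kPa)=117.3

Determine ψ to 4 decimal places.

ψ = 0.3589

Raoult's law: Kᵢ = Pᵢˢᵃᵗ/P = Pᵢˢᵃᵗ/334.2.
  K_A = 1240.6/334.2 = 3.712148, K_B = 371.6/334.2 = 1.111909, K_C = 282.1/334.2 = 0.844105, K_D = 117.3/334.2 = 0.350987
Material balance + equilibrium reduce to Σ zᵢ(Kᵢ−1)/(1+ψ(Kᵢ−1)) = 0.
Feasibility: ΣzᵢKᵢ = 1.3790, Σzᵢ/Kᵢ = 1.4878 — both > 1, two phases present.
Iterate (Newton) starting at ψ = 0.33:
  ψ = 0.3300: g = 0.02014, g' = -0.7107 → ψ = 0.3583
  ψ = 0.3583: g = 0.00037, g' = -0.6854 → ψ = 0.3589
Converged at ψ = 0.3589.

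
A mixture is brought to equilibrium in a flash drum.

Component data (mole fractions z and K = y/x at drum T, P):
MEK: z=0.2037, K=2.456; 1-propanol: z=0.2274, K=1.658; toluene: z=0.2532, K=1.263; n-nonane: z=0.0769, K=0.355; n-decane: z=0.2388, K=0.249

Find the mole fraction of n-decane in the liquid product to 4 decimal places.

Let β = V/F and solve Σ zᵢ(Kᵢ−1)/(1+β(Kᵢ−1)) = 0.
g(0) = ΣzᵢKᵢ − 1 = 0.2839 and g(1) = 1 − Σzᵢ/Kᵢ = -0.5962, so a root lies in (0, 1).
Newton–Raphson from β = 0.32:
  β = 0.3200: g = 0.08878, g' = -0.5672 → β = 0.4765
  β = 0.4765: g = -0.00270, g' = -0.6147 → β = 0.4721
Converged at β = 0.4721.
Compositions from xᵢ = zᵢ/(1+β(Kᵢ−1)), yᵢ = Kᵢxᵢ:
  MEK: x = 0.1207, y = 0.2965
  1-propanol: x = 0.1735, y = 0.2877
  toluene: x = 0.2252, y = 0.2845
  n-nonane: x = 0.1106, y = 0.0393
  n-decane: x = 0.3700, y = 0.0921

x_n-decane = 0.3700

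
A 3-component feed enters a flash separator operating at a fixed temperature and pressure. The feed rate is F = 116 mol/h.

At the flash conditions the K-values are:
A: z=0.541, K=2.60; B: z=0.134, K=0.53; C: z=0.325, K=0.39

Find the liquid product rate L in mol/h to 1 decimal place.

L = 39.8 mol/h

Rachford–Rice: g(V/F) = Σ zᵢ(Kᵢ−1)/(1+V/F(Kᵢ−1)) = 0.
Feasibility: ΣzᵢKᵢ = 1.604, Σzᵢ/Kᵢ = 1.294 — both > 1, two phases present.
Newton–Raphson from V/F = 0.46:
  V/F = 0.460: g = 0.1427, g' = -0.741 → V/F = 0.652
  V/F = 0.652: g = 0.0033, g' = -0.727 → V/F = 0.657
Converged at V/F = 0.657.
Then V = V/F·F = 0.6571·116 = 76.2 mol/h and L = F − V = 39.8 mol/h.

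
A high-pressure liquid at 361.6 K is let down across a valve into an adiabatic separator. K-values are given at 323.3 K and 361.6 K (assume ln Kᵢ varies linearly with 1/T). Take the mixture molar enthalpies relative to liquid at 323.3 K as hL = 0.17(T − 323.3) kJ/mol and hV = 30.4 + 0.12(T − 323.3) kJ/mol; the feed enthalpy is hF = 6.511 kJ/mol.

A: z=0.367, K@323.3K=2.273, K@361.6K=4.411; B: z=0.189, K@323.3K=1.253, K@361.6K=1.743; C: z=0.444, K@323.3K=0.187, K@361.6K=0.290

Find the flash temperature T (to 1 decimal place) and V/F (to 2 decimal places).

T = 324.7 K, V/F = 0.21

Adiabatic flash: solve Rachford–Rice at each trial T, then check hF = ψ·hV(T) + (1−ψ)·hL(T).
  T = 323.3 K: K = (2.273, 1.253, 0.187), RR gives ψ = 0.184, H_out = 5.584 kJ/mol
  T = 361.6 K: K = (4.411, 1.743, 0.290), RR gives ψ = 0.565, H_out = 22.609 kJ/mol
  T = 342.5 K: K = (3.228, 1.492, 0.236), RR gives ψ = 0.420, H_out = 15.627 kJ/mol
  T = 332.9 K: K = (2.723, 1.371, 0.211), RR gives ψ = 0.321, H_out = 11.248 kJ/mol
  T = 328.1 K: K = (2.491, 1.311, 0.199), RR gives ψ = 0.259, H_out = 8.636 kJ/mol
  T = 325.7 K: K = (2.380, 1.282, 0.193), RR gives ψ = 0.224, H_out = 7.176 kJ/mol
Linear interpolation between T = 323.3 (H_out = 5.584) and T = 325.7 (H_out = 7.176) on hF = 6.511 gives T ≈ 324.7 K, at which ψ = 0.21.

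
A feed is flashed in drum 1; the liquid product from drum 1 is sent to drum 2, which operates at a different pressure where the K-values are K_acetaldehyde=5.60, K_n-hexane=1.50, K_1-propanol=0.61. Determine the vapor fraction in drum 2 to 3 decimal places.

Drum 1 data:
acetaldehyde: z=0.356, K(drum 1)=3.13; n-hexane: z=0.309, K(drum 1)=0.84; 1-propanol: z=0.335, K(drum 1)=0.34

V/F (drum 2) = 0.843

Drum 1:
Newton iteration, ψ₁⁰ = 0.5:
  ψ₁ = 0.500: g = -0.0165, g' = -0.713 → ψ₁ = 0.477
Converged at ψ₁ = 0.477.
Drum-1 compositions:
  acetaldehyde: x = 0.177, y = 0.553
  n-hexane: x = 0.335, y = 0.281
  1-propanol: x = 0.489, y = 0.166
Drum-2 feed = drum-1 liquid: z₂ = (0.1766, 0.3345, 0.4889).
Drum 2:
Rachford–Rice: g(ψ₂) = Σ zᵢ(Kᵢ−1)/(1+ψ₂(Kᵢ−1)) = 0.
Feasibility: ΣzᵢKᵢ = 1.789, Σzᵢ/Kᵢ = 1.056 — both > 1, two phases present.
Newton iteration, ψ₂⁰ = 0.37:
  ψ₂ = 0.370: g = 0.2190, g' = -0.673 → ψ₂ = 0.695
  ψ₂ = 0.695: g = 0.0560, g' = -0.398 → ψ₂ = 0.836
  ψ₂ = 0.836: g = 0.0027, g' = -0.364 → ψ₂ = 0.843
Converged at ψ₂ = 0.843.
  acetaldehyde: x = 0.036, y = 0.203
  n-hexane: x = 0.235, y = 0.353
  1-propanol: x = 0.729, y = 0.444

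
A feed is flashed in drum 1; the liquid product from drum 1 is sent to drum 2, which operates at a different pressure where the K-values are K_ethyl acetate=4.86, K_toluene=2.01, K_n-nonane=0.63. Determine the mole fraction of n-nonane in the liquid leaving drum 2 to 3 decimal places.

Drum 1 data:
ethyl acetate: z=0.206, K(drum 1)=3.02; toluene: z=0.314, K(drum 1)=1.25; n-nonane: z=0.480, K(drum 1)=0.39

x_n-nonane (drum 2) = 0.801

Drum 1:
Newton iteration, ψ₁⁰ = 0.68:
  ψ₁ = 0.680: g = -0.2579, g' = -0.685 → ψ₁ = 0.303
  ψ₁ = 0.303: g = -0.0284, g' = -0.609 → ψ₁ = 0.257
  ψ₁ = 0.257: g = 0.0005, g' = -0.633 → ψ₁ = 0.258
Converged at ψ₁ = 0.258.
Drum-1 compositions:
  ethyl acetate: x = 0.135, y = 0.409
  toluene: x = 0.295, y = 0.369
  n-nonane: x = 0.570, y = 0.222
Drum-2 feed = drum-1 liquid: z₂ = (0.1355, 0.2950, 0.5695).
Drum 2:
Material balance + equilibrium reduce to Σ zᵢ(Kᵢ−1)/(1+ψ₂(Kᵢ−1)) = 0.
g(0) = ΣzᵢKᵢ − 1 = 0.610 and g(1) = 1 − Σzᵢ/Kᵢ = -0.079, so a root lies in (0, 1).
Newton–Raphson from ψ₂ = 0.64:
  ψ₂ = 0.640: g = 0.0555, g' = -0.412 → ψ₂ = 0.775
  ψ₂ = 0.775: g = 0.0028, g' = -0.375 → ψ₂ = 0.782
Converged at ψ₂ = 0.782.
  ethyl acetate: x = 0.034, y = 0.164
  toluene: x = 0.165, y = 0.331
  n-nonane: x = 0.801, y = 0.505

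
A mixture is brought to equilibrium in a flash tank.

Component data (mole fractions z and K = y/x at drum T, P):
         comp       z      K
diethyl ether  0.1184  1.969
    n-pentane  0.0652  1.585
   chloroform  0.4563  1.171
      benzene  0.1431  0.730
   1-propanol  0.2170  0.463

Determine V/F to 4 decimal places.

Material balance + equilibrium reduce to Σ zᵢ(Kᵢ−1)/(1+V/F(Kᵢ−1)) = 0.
Feasibility: ΣzᵢKᵢ = 1.0757, Σzᵢ/Kᵢ = 1.1556 — both > 1, two phases present.
Newton iteration, V/F⁰ = 0.5:
  V/F = 0.5000: g = -0.02529, g' = -0.2060 → V/F = 0.3772
  V/F = 0.3772: g = -0.00059, g' = -0.1977 → V/F = 0.3743
Converged at V/F = 0.3743.

V/F = 0.3743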